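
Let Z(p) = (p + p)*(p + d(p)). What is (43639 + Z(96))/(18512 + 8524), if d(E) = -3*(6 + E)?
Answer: 3319/27036 ≈ 0.12276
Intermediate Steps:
d(E) = -18 - 3*E
Z(p) = 2*p*(-18 - 2*p) (Z(p) = (p + p)*(p + (-18 - 3*p)) = (2*p)*(-18 - 2*p) = 2*p*(-18 - 2*p))
(43639 + Z(96))/(18512 + 8524) = (43639 - 4*96*(9 + 96))/(18512 + 8524) = (43639 - 4*96*105)/27036 = (43639 - 40320)*(1/27036) = 3319*(1/27036) = 3319/27036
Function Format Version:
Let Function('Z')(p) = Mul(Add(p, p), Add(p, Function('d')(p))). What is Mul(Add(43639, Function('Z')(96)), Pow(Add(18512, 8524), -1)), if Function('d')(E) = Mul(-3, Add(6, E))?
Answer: Rational(3319, 27036) ≈ 0.12276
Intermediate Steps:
Function('d')(E) = Add(-18, Mul(-3, E))
Function('Z')(p) = Mul(2, p, Add(-18, Mul(-2, p))) (Function('Z')(p) = Mul(Add(p, p), Add(p, Add(-18, Mul(-3, p)))) = Mul(Mul(2, p), Add(-18, Mul(-2, p))) = Mul(2, p, Add(-18, Mul(-2, p))))
Mul(Add(43639, Function('Z')(96)), Pow(Add(18512, 8524), -1)) = Mul(Add(43639, Mul(-4, 96, Add(9, 96))), Pow(Add(18512, 8524), -1)) = Mul(Add(43639, Mul(-4, 96, 105)), Pow(27036, -1)) = Mul(Add(43639, -40320), Rational(1, 27036)) = Mul(3319, Rational(1, 27036)) = Rational(3319, 27036)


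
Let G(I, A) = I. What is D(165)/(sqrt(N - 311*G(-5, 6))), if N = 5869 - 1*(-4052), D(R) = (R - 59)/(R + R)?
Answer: 53*sqrt(2869)/946770 ≈ 0.0029984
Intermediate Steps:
D(R) = (-59 + R)/(2*R) (D(R) = (-59 + R)/((2*R)) = (-59 + R)*(1/(2*R)) = (-59 + R)/(2*R))
N = 9921 (N = 5869 + 4052 = 9921)
D(165)/(sqrt(N - 311*G(-5, 6))) = ((1/2)*(-59 + 165)/165)/(sqrt(9921 - 311*(-5))) = ((1/2)*(1/165)*106)/(sqrt(9921 + 1555)) = 53/(165*(sqrt(11476))) = 53/(165*((2*sqrt(2869)))) = 53*(sqrt(2869)/5738)/165 = 53*sqrt(2869)/946770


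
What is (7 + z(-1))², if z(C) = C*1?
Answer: 36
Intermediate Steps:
z(C) = C
(7 + z(-1))² = (7 - 1)² = 6² = 36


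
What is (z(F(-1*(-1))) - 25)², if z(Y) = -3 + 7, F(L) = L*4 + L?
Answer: 441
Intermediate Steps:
F(L) = 5*L (F(L) = 4*L + L = 5*L)
z(Y) = 4
(z(F(-1*(-1))) - 25)² = (4 - 25)² = (-21)² = 441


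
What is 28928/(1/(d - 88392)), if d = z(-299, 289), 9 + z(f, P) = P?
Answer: -2548903936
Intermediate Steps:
z(f, P) = -9 + P
d = 280 (d = -9 + 289 = 280)
28928/(1/(d - 88392)) = 28928/(1/(280 - 88392)) = 28928/(1/(-88112)) = 28928/(-1/88112) = 28928*(-88112) = -2548903936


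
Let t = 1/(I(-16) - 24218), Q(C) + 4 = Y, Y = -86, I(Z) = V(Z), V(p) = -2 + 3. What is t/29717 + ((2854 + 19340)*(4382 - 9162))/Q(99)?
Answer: 848293764970571/719656589 ≈ 1.1787e+6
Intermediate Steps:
V(p) = 1
I(Z) = 1
Q(C) = -90 (Q(C) = -4 - 86 = -90)
t = -1/24217 (t = 1/(1 - 24218) = 1/(-24217) = -1/24217 ≈ -4.1293e-5)
t/29717 + ((2854 + 19340)*(4382 - 9162))/Q(99) = -1/24217/29717 + ((2854 + 19340)*(4382 - 9162))/(-90) = -1/24217*1/29717 + (22194*(-4780))*(-1/90) = -1/719656589 - 106087320*(-1/90) = -1/719656589 + 1178748 = 848293764970571/719656589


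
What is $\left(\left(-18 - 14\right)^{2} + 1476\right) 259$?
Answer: $647500$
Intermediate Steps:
$\left(\left(-18 - 14\right)^{2} + 1476\right) 259 = \left(\left(-32\right)^{2} + 1476\right) 259 = \left(1024 + 1476\right) 259 = 2500 \cdot 259 = 647500$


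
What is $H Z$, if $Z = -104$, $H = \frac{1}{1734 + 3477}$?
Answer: $- \frac{104}{5211} \approx -0.019958$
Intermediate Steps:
$H = \frac{1}{5211} \approx 0.0001919$
$H Z = \frac{1}{5211} \left(-104\right) = - \frac{104}{5211}$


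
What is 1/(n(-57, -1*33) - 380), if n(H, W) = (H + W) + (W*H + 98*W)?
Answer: -1/1823 ≈ -0.00054855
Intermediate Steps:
n(H, W) = H + 99*W + H*W (n(H, W) = (H + W) + (H*W + 98*W) = (H + W) + (98*W + H*W) = H + 99*W + H*W)
1/(n(-57, -1*33) - 380) = 1/((-57 + 99*(-1*33) - (-57)*33) - 380) = 1/((-57 + 99*(-33) - 57*(-33)) - 380) = 1/((-57 - 3267 + 1881) - 380) = 1/(-1443 - 380) = 1/(-1823) = -1/1823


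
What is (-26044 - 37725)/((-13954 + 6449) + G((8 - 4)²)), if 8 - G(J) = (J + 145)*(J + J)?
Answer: 63769/12649 ≈ 5.0414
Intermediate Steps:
G(J) = 8 - 2*J*(145 + J) (G(J) = 8 - (J + 145)*(J + J) = 8 - (145 + J)*2*J = 8 - 2*J*(145 + J))
(-26044 - 37725)/((-13954 + 6449) + G((8 - 4)²)) = (-26044 - 37725)/((-13954 + 6449) + (8 - 290*(8 - 4)² - 2*(8 - 4)⁴)) = -63769/(-7505 + (8 - 290*4² - 2*(4²)²)) = -63769/(-7505 + (8 - 290*16 - 2*16²)) = -63769/(-7505 + (8 - 4640 - 2*256)) = -63769/(-7505 + (8 - 4640 - 512)) = -63769/(-7505 - 5144) = -63769/(-12649) = -63769*(-1/12649) = 63769/12649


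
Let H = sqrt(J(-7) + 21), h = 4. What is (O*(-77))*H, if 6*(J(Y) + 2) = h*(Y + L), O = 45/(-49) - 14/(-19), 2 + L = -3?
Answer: 1859*sqrt(11)/133 ≈ 46.358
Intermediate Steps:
L = -5 (L = -2 - 3 = -5)
O = -169/931 (O = 45*(-1/49) - 14*(-1/19) = -45/49 + 14/19 = -169/931 ≈ -0.18153)
J(Y) = -16/3 + 2*Y/3 (J(Y) = -2 + (4*(Y - 5))/6 = -2 + (4*(-5 + Y))/6 = -2 + (-20 + 4*Y)/6 = -2 + (-10/3 + 2*Y/3) = -16/3 + 2*Y/3)
H = sqrt(11) (H = sqrt((-16/3 + (2/3)*(-7)) + 21) = sqrt((-16/3 - 14/3) + 21) = sqrt(-10 + 21) = sqrt(11) ≈ 3.3166)
(O*(-77))*H = (-169/931*(-77))*sqrt(11) = 1859*sqrt(11)/133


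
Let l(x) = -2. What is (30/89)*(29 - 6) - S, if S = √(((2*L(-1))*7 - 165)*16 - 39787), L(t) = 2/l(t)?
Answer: 690/89 - 3*I*√4739 ≈ 7.7528 - 206.52*I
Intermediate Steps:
L(t) = -1 (L(t) = 2/(-2) = 2*(-½) = -1)
S = 3*I*√4739 (S = √(((2*(-1))*7 - 165)*16 - 39787) = √((-2*7 - 165)*16 - 39787) = √((-14 - 165)*16 - 39787) = √(-179*16 - 39787) = √(-2864 - 39787) = √(-42651) = 3*I*√4739 ≈ 206.52*I)
(30/89)*(29 - 6) - S = (30/89)*(29 - 6) - 3*I*√4739 = (30*(1/89))*23 - 3*I*√4739 = (30/89)*23 - 3*I*√4739 = 690/89 - 3*I*√4739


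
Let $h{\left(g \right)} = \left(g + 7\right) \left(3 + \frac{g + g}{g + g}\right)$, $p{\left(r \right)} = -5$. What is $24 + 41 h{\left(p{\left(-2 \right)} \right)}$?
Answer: $352$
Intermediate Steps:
$h{\left(g \right)} = 28 + 4 g$ ($h{\left(g \right)} = \left(7 + g\right) \left(3 + \frac{2 g}{2 g}\right) = \left(7 + g\right) \left(3 + 2 g \frac{1}{2 g}\right) = \left(7 + g\right) \left(3 + 1\right) = \left(7 + g\right) 4 = 28 + 4 g$)
$24 + 41 h{\left(p{\left(-2 \right)} \right)} = 24 + 41 \left(28 + 4 \left(-5\right)\right) = 24 + 41 \left(28 - 20\right) = 24 + 41 \cdot 8 = 24 + 328 = 352$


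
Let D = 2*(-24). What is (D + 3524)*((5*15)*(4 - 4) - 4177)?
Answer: -14519252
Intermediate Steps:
D = -48
(D + 3524)*((5*15)*(4 - 4) - 4177) = (-48 + 3524)*((5*15)*(4 - 4) - 4177) = 3476*(75*0 - 4177) = 3476*(0 - 4177) = 3476*(-4177) = -14519252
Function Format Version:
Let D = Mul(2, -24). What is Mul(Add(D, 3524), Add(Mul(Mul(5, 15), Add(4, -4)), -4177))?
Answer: -14519252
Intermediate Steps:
D = -48
Mul(Add(D, 3524), Add(Mul(Mul(5, 15), Add(4, -4)), -4177)) = Mul(Add(-48, 3524), Add(Mul(Mul(5, 15), Add(4, -4)), -4177)) = Mul(3476, Add(Mul(75, 0), -4177)) = Mul(3476, Add(0, -4177)) = Mul(3476, -4177) = -14519252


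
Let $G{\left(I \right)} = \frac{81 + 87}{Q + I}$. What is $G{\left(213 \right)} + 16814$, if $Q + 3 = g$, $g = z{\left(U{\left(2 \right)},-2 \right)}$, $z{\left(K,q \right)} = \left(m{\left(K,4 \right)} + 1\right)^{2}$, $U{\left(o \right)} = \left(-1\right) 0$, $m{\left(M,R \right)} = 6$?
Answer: $\frac{622142}{37} \approx 16815.0$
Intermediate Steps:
$U{\left(o \right)} = 0$
$z{\left(K,q \right)} = 49$ ($z{\left(K,q \right)} = \left(6 + 1\right)^{2} = 7^{2} = 49$)
$g = 49$
$Q = 46$ ($Q = -3 + 49 = 46$)
$G{\left(I \right)} = \frac{168}{46 + I}$ ($G{\left(I \right)} = \frac{81 + 87}{46 + I} = \frac{168}{46 + I}$)
$G{\left(213 \right)} + 16814 = \frac{168}{46 + 213} + 16814 = \frac{168}{259} + 16814 = 168 \cdot \frac{1}{259} + 16814 = \frac{24}{37} + 16814 = \frac{622142}{37}$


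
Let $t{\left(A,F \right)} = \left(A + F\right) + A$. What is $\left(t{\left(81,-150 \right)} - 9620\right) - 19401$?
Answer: $-29009$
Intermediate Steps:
$t{\left(A,F \right)} = F + 2 A$
$\left(t{\left(81,-150 \right)} - 9620\right) - 19401 = \left(\left(-150 + 2 \cdot 81\right) - 9620\right) - 19401 = \left(\left(-150 + 162\right) - 9620\right) - 19401 = \left(12 - 9620\right) - 19401 = -9608 - 19401 = -29009$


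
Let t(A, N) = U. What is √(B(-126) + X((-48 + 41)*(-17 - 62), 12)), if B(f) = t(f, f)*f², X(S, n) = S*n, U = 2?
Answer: 2*√9597 ≈ 195.93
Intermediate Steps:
t(A, N) = 2
B(f) = 2*f²
√(B(-126) + X((-48 + 41)*(-17 - 62), 12)) = √(2*(-126)² + ((-48 + 41)*(-17 - 62))*12) = √(2*15876 - 7*(-79)*12) = √(31752 + 553*12) = √(31752 + 6636) = √38388 = 2*√9597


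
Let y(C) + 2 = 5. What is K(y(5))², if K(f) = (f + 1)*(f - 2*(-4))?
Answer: 1936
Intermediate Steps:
y(C) = 3 (y(C) = -2 + 5 = 3)
K(f) = (1 + f)*(8 + f) (K(f) = (1 + f)*(f + 8) = (1 + f)*(8 + f))
K(y(5))² = (8 + 3² + 9*3)² = (8 + 9 + 27)² = 44² = 1936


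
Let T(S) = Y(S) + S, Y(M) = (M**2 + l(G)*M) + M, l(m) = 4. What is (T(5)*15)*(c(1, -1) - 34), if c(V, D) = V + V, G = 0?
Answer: -26400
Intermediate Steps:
Y(M) = M**2 + 5*M (Y(M) = (M**2 + 4*M) + M = M**2 + 5*M)
T(S) = S + S*(5 + S) (T(S) = S*(5 + S) + S = S + S*(5 + S))
c(V, D) = 2*V
(T(5)*15)*(c(1, -1) - 34) = ((5*(6 + 5))*15)*(2*1 - 34) = ((5*11)*15)*(2 - 34) = (55*15)*(-32) = 825*(-32) = -26400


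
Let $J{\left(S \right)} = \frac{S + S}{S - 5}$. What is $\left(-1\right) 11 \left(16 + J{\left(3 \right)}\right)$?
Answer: $-143$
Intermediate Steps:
$J{\left(S \right)} = \frac{2 S}{-5 + S}$
$\left(-1\right) 11 \left(16 + J{\left(3 \right)}\right) = \left(-1\right) 11 \left(16 + 2 \cdot 3 \frac{1}{-5 + 3}\right) = - 11 \left(16 + 2 \cdot 3 \frac{1}{-2}\right) = - 11 \left(16 + 2 \cdot 3 \left(- \frac{1}{2}\right)\right) = - 11 \left(16 - 3\right) = \left(-11\right) 13 = -143$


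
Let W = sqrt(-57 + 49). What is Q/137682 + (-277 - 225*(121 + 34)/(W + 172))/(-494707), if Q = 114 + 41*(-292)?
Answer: (-5828097692*sqrt(2) + 498815571637*I)/(68112249174*(sqrt(2) - 86*I)) ≈ -0.085156 - 6.7381e-6*I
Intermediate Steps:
Q = -11858 (Q = 114 - 11972 = -11858)
W = 2*I*sqrt(2) (W = sqrt(-8) = 2*I*sqrt(2) ≈ 2.8284*I)
Q/137682 + (-277 - 225*(121 + 34)/(W + 172))/(-494707) = -11858/137682 + (-277 - 225*(121 + 34)/(2*I*sqrt(2) + 172))/(-494707) = -11858*1/137682 + (-277 - 34875/(172 + 2*I*sqrt(2)))*(-1/494707) = -5929/68841 + (-277 - 34875/(172 + 2*I*sqrt(2)))*(-1/494707) = -5929/68841 + (277/494707 + 34875/(494707*(172 + 2*I*sqrt(2)))) = -2914048846/34056124587 + 34875/(494707*(172 + 2*I*sqrt(2)))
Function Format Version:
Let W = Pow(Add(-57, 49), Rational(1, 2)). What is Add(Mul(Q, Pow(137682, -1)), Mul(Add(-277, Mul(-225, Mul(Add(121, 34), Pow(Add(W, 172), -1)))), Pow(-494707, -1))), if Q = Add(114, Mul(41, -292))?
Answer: Mul(Rational(1, 68112249174), Pow(Add(Pow(2, Rational(1, 2)), Mul(-86, I)), -1), Add(Mul(-5828097692, Pow(2, Rational(1, 2))), Mul(498815571637, I))) ≈ Add(-0.085156, Mul(-6.7381e-6, I))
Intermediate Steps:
Q = -11858 (Q = Add(114, -11972) = -11858)
W = Mul(2, I, Pow(2, Rational(1, 2))) (W = Pow(-8, Rational(1, 2)) = Mul(2, I, Pow(2, Rational(1, 2))) ≈ Mul(2.8284, I))
Add(Mul(Q, Pow(137682, -1)), Mul(Add(-277, Mul(-225, Mul(Add(121, 34), Pow(Add(W, 172), -1)))), Pow(-494707, -1))) = Add(Mul(-11858, Pow(137682, -1)), Mul(Add(-277, Mul(-225, Mul(Add(121, 34), Pow(Add(Mul(2, I, Pow(2, Rational(1, 2))), 172), -1)))), Pow(-494707, -1))) = Add(Mul(-11858, Rational(1, 137682)), Mul(Add(-277, Mul(-225, Mul(155, Pow(Add(172, Mul(2, I, Pow(2, Rational(1, 2)))), -1)))), Rational(-1, 494707))) = Add(Rational(-5929, 68841), Mul(Add(-277, Mul(-34875, Pow(Add(172, Mul(2, I, Pow(2, Rational(1, 2)))), -1))), Rational(-1, 494707))) = Add(Rational(-5929, 68841), Add(Rational(277, 494707), Mul(Rational(34875, 494707), Pow(Add(172, Mul(2, I, Pow(2, Rational(1, 2)))), -1)))) = Add(Rational(-2914048846, 34056124587), Mul(Rational(34875, 494707), Pow(Add(172, Mul(2, I, Pow(2, Rational(1, 2)))), -1)))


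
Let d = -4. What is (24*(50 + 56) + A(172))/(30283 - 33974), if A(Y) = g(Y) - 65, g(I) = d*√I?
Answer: -2479/3691 + 8*√43/3691 ≈ -0.65742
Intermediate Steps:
g(I) = -4*√I
A(Y) = -65 - 4*√Y (A(Y) = -4*√Y - 65 = -65 - 4*√Y)
(24*(50 + 56) + A(172))/(30283 - 33974) = (24*(50 + 56) + (-65 - 8*√43))/(30283 - 33974) = (24*106 + (-65 - 8*√43))/(-3691) = (2544 + (-65 - 8*√43))*(-1/3691) = (2479 - 8*√43)*(-1/3691) = -2479/3691 + 8*√43/3691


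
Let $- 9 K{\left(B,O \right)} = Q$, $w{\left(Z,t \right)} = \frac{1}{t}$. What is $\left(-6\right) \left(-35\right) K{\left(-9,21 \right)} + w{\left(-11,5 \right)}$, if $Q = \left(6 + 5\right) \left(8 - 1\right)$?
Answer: $- \frac{26947}{15} \approx -1796.5$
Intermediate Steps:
$Q = 77$ ($Q = 11 \cdot 7 = 77$)
$K{\left(B,O \right)} = - \frac{77}{9}$ ($K{\left(B,O \right)} = \left(- \frac{1}{9}\right) 77 = - \frac{77}{9}$)
$\left(-6\right) \left(-35\right) K{\left(-9,21 \right)} + w{\left(-11,5 \right)} = \left(-6\right) \left(-35\right) \left(- \frac{77}{9}\right) + \frac{1}{5} = 210 \left(- \frac{77}{9}\right) + \frac{1}{5} = - \frac{5390}{3} + \frac{1}{5} = - \frac{26947}{15}$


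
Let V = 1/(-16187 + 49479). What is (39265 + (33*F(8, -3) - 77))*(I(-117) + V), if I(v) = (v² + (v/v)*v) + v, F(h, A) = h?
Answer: 631152900149/1189 ≈ 5.3083e+8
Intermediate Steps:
V = 1/33292 ≈ 3.0037e-5
I(v) = v² + 2*v (I(v) = (v² + 1*v) + v = (v² + v) + v = (v + v²) + v = v² + 2*v)
(39265 + (33*F(8, -3) - 77))*(I(-117) + V) = (39265 + (33*8 - 77))*(-117*(2 - 117) + 1/33292) = (39265 + (264 - 77))*(-117*(-115) + 1/33292) = (39265 + 187)*(13455 + 1/33292) = 39452*(447943861/33292) = 631152900149/1189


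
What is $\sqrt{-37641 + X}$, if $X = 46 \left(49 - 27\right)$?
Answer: $i \sqrt{36629} \approx 191.39 i$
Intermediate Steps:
$X = 1012$ ($X = 46 \cdot 22 = 1012$)
$\sqrt{-37641 + X} = \sqrt{-37641 + 1012} = \sqrt{-36629} = i \sqrt{36629}$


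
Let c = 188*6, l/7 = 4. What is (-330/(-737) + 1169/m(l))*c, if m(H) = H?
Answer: 3189138/67 ≈ 47599.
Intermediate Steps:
l = 28 (l = 7*4 = 28)
c = 1128
(-330/(-737) + 1169/m(l))*c = (-330/(-737) + 1169/28)*1128 = (-330*(-1/737) + 1169*(1/28))*1128 = (30/67 + 167/4)*1128 = (11309/268)*1128 = 3189138/67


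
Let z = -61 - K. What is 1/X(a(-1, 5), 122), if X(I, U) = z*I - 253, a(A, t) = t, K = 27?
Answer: -1/693 ≈ -0.0014430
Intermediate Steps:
z = -88 (z = -61 - 1*27 = -61 - 27 = -88)
X(I, U) = -253 - 88*I (X(I, U) = -88*I - 253 = -253 - 88*I)
1/X(a(-1, 5), 122) = 1/(-253 - 88*5) = 1/(-253 - 440) = 1/(-693) = -1/693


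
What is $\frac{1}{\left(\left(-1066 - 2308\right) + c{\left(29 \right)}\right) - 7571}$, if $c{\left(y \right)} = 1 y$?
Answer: $- \frac{1}{10916} \approx -9.1609 \cdot 10^{-5}$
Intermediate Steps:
$c{\left(y \right)} = y$
$\frac{1}{\left(\left(-1066 - 2308\right) + c{\left(29 \right)}\right) - 7571} = \frac{1}{\left(\left(-1066 - 2308\right) + 29\right) - 7571} = \frac{1}{\left(-3374 + 29\right) - 7571} = \frac{1}{-3345 - 7571} = \frac{1}{-10916} = - \frac{1}{10916}$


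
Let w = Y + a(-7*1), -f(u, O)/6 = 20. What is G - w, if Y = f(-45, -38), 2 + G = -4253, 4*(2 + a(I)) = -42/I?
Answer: -8269/2 ≈ -4134.5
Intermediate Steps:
a(I) = -2 - 21/(2*I) (a(I) = -2 + (-42/I)/4 = -2 - 21/(2*I))
G = -4255 (G = -2 - 4253 = -4255)
f(u, O) = -120 (f(u, O) = -6*20 = -120)
Y = -120
w = -241/2 (w = -120 + (-2 - 21/(2*((-7*1)))) = -120 + (-2 - 21/2/(-7)) = -120 + (-2 - 21/2*(-⅐)) = -120 + (-2 + 3/2) = -120 - ½ = -241/2 ≈ -120.50)
G - w = -4255 - 1*(-241/2) = -4255 + 241/2 = -8269/2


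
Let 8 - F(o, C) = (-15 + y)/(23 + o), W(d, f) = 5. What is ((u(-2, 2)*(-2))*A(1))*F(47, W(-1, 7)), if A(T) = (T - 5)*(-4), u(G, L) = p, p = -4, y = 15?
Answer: 1024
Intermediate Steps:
u(G, L) = -4
A(T) = 20 - 4*T (A(T) = (-5 + T)*(-4) = 20 - 4*T)
F(o, C) = 8 (F(o, C) = 8 - (-15 + 15)/(23 + o) = 8 - 0/(23 + o) = 8 - 1*0 = 8 + 0 = 8)
((u(-2, 2)*(-2))*A(1))*F(47, W(-1, 7)) = ((-4*(-2))*(20 - 4*1))*8 = (8*(20 - 4))*8 = (8*16)*8 = 128*8 = 1024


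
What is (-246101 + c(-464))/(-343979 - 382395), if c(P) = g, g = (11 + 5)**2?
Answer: 245845/726374 ≈ 0.33846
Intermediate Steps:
g = 256 (g = 16**2 = 256)
c(P) = 256
(-246101 + c(-464))/(-343979 - 382395) = (-246101 + 256)/(-343979 - 382395) = -245845/(-726374) = -245845*(-1/726374) = 245845/726374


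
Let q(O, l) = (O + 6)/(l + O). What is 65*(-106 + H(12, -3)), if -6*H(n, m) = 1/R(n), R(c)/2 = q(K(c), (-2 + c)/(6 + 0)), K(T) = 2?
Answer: -1985035/288 ≈ -6892.5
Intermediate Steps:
q(O, l) = (6 + O)/(O + l)
R(c) = 16/(5/3 + c/6) (R(c) = 2*((6 + 2)/(2 + (-2 + c)/(6 + 0))) = 2*(8/(2 + (-2 + c)/6)) = 2*(8/(2 + (-2 + c)*(⅙))) = 2*(8/(2 + (-⅓ + c/6))) = 2*(8/(5/3 + c/6)) = 16/(5/3 + c/6))
H(n, m) = -5/288 - n/576 (H(n, m) = -(5/288 + n/576) = -(5/48 + n/96)/6 = -5/288 - n/576)
65*(-106 + H(12, -3)) = 65*(-106 + (-5/288 - 1/576*12)) = 65*(-106 + (-5/288 - 1/48)) = 65*(-106 - 11/288) = 65*(-30539/288) = -1985035/288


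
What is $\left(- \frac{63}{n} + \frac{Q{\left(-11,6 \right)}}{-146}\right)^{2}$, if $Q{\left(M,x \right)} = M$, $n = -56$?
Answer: $\frac{491401}{341056} \approx 1.4408$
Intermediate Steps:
$\left(- \frac{63}{n} + \frac{Q{\left(-11,6 \right)}}{-146}\right)^{2} = \left(- \frac{63}{-56} - \frac{11}{-146}\right)^{2} = \left(\left(-63\right) \left(- \frac{1}{56}\right) - - \frac{11}{146}\right)^{2} = \left(\frac{9}{8} + \frac{11}{146}\right)^{2} = \left(\frac{701}{584}\right)^{2} = \frac{491401}{341056}$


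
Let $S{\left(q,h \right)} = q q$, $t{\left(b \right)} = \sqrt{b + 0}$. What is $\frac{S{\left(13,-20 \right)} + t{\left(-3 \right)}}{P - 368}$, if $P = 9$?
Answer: $- \frac{169}{359} - \frac{i \sqrt{3}}{359} \approx -0.47075 - 0.0048247 i$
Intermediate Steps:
$t{\left(b \right)} = \sqrt{b}$
$S{\left(q,h \right)} = q^{2}$
$\frac{S{\left(13,-20 \right)} + t{\left(-3 \right)}}{P - 368} = \frac{13^{2} + \sqrt{-3}}{9 - 368} = \frac{169 + i \sqrt{3}}{-359} = \left(169 + i \sqrt{3}\right) \left(- \frac{1}{359}\right) = - \frac{169}{359} - \frac{i \sqrt{3}}{359}$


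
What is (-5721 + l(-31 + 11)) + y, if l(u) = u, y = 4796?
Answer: -945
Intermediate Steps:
(-5721 + l(-31 + 11)) + y = (-5721 + (-31 + 11)) + 4796 = (-5721 - 20) + 4796 = -5741 + 4796 = -945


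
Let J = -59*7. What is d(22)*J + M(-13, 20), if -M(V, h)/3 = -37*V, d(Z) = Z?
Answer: -10529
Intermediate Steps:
M(V, h) = 111*V (M(V, h) = -(-111)*V = 111*V)
J = -413
d(22)*J + M(-13, 20) = 22*(-413) + 111*(-13) = -9086 - 1443 = -10529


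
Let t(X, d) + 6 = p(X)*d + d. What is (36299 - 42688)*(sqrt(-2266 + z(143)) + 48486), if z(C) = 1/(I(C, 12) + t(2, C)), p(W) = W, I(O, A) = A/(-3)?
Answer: -309777054 - 6389*I*sqrt(397820807)/419 ≈ -3.0978e+8 - 3.0413e+5*I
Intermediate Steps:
I(O, A) = -A/3 (I(O, A) = A*(-1/3) = -A/3)
t(X, d) = -6 + d + X*d (t(X, d) = -6 + (X*d + d) = -6 + (d + X*d) = -6 + d + X*d)
z(C) = 1/(-10 + 3*C) (z(C) = 1/(-1/3*12 + (-6 + C + 2*C)) = 1/(-4 + (-6 + 3*C)) = 1/(-10 + 3*C))
(36299 - 42688)*(sqrt(-2266 + z(143)) + 48486) = (36299 - 42688)*(sqrt(-2266 + 1/(-10 + 3*143)) + 48486) = -6389*(sqrt(-2266 + 1/(-10 + 429)) + 48486) = -6389*(sqrt(-2266 + 1/419) + 48486) = -6389*(sqrt(-949453/419) + 48486) = -6389*(I*sqrt(397820807)/419 + 48486) = -6389*(48486 + I*sqrt(397820807)/419) = -309777054 - 6389*I*sqrt(397820807)/419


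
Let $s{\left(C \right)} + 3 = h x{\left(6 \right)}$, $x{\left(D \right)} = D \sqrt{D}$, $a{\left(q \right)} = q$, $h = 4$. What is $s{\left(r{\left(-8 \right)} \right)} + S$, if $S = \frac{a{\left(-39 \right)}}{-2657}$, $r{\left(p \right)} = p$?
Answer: $- \frac{7932}{2657} + 24 \sqrt{6} \approx 55.802$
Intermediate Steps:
$x{\left(D \right)} = D^{\frac{3}{2}}$
$s{\left(C \right)} = -3 + 24 \sqrt{6}$ ($s{\left(C \right)} = -3 + 4 \cdot 6^{\frac{3}{2}} = -3 + 4 \cdot 6 \sqrt{6} = -3 + 24 \sqrt{6}$)
$S = \frac{39}{2657}$ ($S = - \frac{39}{-2657} = \left(-39\right) \left(- \frac{1}{2657}\right) = \frac{39}{2657} \approx 0.014678$)
$s{\left(r{\left(-8 \right)} \right)} + S = \left(-3 + 24 \sqrt{6}\right) + \frac{39}{2657} = - \frac{7932}{2657} + 24 \sqrt{6}$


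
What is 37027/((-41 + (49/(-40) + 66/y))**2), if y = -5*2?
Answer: 59243200/3814209 ≈ 15.532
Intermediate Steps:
y = -10
37027/((-41 + (49/(-40) + 66/y))**2) = 37027/((-41 + (49/(-40) + 66/(-10)))**2) = 37027/((-41 + (49*(-1/40) + 66*(-1/10)))**2) = 37027/((-41 + (-49/40 - 33/5))**2) = 37027/((-41 - 313/40)**2) = 37027/((-1953/40)**2) = 37027/(3814209/1600) = 37027*(1600/3814209) = 59243200/3814209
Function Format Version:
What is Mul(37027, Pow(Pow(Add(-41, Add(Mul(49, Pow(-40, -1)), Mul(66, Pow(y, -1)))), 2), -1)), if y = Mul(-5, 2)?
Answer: Rational(59243200, 3814209) ≈ 15.532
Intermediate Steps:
y = -10
Mul(37027, Pow(Pow(Add(-41, Add(Mul(49, Pow(-40, -1)), Mul(66, Pow(y, -1)))), 2), -1)) = Mul(37027, Pow(Pow(Add(-41, Add(Mul(49, Pow(-40, -1)), Mul(66, Pow(-10, -1)))), 2), -1)) = Mul(37027, Pow(Pow(Add(-41, Add(Mul(49, Rational(-1, 40)), Mul(66, Rational(-1, 10)))), 2), -1)) = Mul(37027, Pow(Pow(Add(-41, Add(Rational(-49, 40), Rational(-33, 5))), 2), -1)) = Mul(37027, Pow(Pow(Add(-41, Rational(-313, 40)), 2), -1)) = Mul(37027, Pow(Pow(Rational(-1953, 40), 2), -1)) = Mul(37027, Pow(Rational(3814209, 1600), -1)) = Mul(37027, Rational(1600, 3814209)) = Rational(59243200, 3814209)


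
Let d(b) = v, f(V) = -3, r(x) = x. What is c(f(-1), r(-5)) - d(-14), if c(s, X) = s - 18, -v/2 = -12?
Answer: -45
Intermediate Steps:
v = 24 (v = -2*(-12) = 24)
c(s, X) = -18 + s
d(b) = 24
c(f(-1), r(-5)) - d(-14) = (-18 - 3) - 1*24 = -21 - 24 = -45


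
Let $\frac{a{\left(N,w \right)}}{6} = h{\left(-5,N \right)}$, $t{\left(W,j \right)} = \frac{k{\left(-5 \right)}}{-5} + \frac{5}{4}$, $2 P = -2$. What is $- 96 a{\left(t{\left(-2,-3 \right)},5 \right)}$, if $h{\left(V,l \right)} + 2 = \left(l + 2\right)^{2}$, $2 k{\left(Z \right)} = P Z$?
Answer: $-3204$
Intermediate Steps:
$P = -1$ ($P = \frac{1}{2} \left(-2\right) = -1$)
$k{\left(Z \right)} = - \frac{Z}{2}$ ($k{\left(Z \right)} = \frac{\left(-1\right) Z}{2} = - \frac{Z}{2}$)
$t{\left(W,j \right)} = \frac{3}{4}$ ($t{\left(W,j \right)} = \frac{\left(- \frac{1}{2}\right) \left(-5\right)}{-5} + \frac{5}{4} = \frac{5}{2} \left(- \frac{1}{5}\right) + 5 \cdot \frac{1}{4} = - \frac{1}{2} + \frac{5}{4} = \frac{3}{4}$)
$h{\left(V,l \right)} = -2 + \left(2 + l\right)^{2}$ ($h{\left(V,l \right)} = -2 + \left(l + 2\right)^{2} = -2 + \left(2 + l\right)^{2}$)
$a{\left(N,w \right)} = -12 + 6 \left(2 + N\right)^{2}$ ($a{\left(N,w \right)} = 6 \left(-2 + \left(2 + N\right)^{2}\right) = -12 + 6 \left(2 + N\right)^{2}$)
$- 96 a{\left(t{\left(-2,-3 \right)},5 \right)} = - 96 \left(-12 + 6 \left(2 + \frac{3}{4}\right)^{2}\right) = - 96 \left(-12 + 6 \left(\frac{11}{4}\right)^{2}\right) = - 96 \left(-12 + 6 \cdot \frac{121}{16}\right) = - 96 \left(-12 + \frac{363}{8}\right) = \left(-96\right) \frac{267}{8} = -3204$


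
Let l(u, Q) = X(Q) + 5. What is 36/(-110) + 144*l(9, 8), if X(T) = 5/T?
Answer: 44532/55 ≈ 809.67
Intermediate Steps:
l(u, Q) = 5 + 5/Q (l(u, Q) = 5/Q + 5 = 5 + 5/Q)
36/(-110) + 144*l(9, 8) = 36/(-110) + 144*(5 + 5/8) = 36*(-1/110) + 144*(5 + 5*(⅛)) = -18/55 + 144*(5 + 5/8) = -18/55 + 144*(45/8) = -18/55 + 810 = 44532/55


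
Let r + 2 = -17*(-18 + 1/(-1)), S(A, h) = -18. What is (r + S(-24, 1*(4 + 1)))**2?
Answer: 91809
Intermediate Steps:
r = 321 (r = -2 - 17*(-18 + 1/(-1)) = -2 - 17*(-18 - 1) = -2 - 17*(-19) = -2 + 323 = 321)
(r + S(-24, 1*(4 + 1)))**2 = (321 - 18)**2 = 303**2 = 91809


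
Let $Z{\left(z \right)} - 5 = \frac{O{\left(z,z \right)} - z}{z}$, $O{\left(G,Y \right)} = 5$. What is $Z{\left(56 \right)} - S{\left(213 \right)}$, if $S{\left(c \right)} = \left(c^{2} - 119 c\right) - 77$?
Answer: $- \frac{1116691}{56} \approx -19941.0$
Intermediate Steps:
$S{\left(c \right)} = -77 + c^{2} - 119 c$
$Z{\left(z \right)} = 5 + \frac{5 - z}{z}$
$Z{\left(56 \right)} - S{\left(213 \right)} = \left(4 + \frac{5}{56}\right) - \left(-77 + 213^{2} - 25347\right) = \left(4 + 5 \cdot \frac{1}{56}\right) - \left(-77 + 45369 - 25347\right) = \left(4 + \frac{5}{56}\right) - 19945 = \frac{229}{56} - 19945 = - \frac{1116691}{56}$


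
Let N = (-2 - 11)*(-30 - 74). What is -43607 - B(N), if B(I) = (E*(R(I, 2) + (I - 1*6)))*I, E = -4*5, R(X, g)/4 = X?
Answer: 182584553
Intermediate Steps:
R(X, g) = 4*X
E = -20
N = 1352 (N = -13*(-104) = 1352)
B(I) = I*(120 - 100*I) (B(I) = (-20*(4*I + (I - 1*6)))*I = (-20*(4*I + (I - 6)))*I = (-20*(4*I + (-6 + I)))*I = (-20*(-6 + 5*I))*I = (120 - 100*I)*I = I*(120 - 100*I))
-43607 - B(N) = -43607 - 20*1352*(6 - 5*1352) = -43607 - 20*1352*(6 - 6760) = -43607 - 20*1352*(-6754) = -43607 - 1*(-182628160) = -43607 + 182628160 = 182584553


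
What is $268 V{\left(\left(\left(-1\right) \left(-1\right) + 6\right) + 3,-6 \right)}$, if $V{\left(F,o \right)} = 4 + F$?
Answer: $3752$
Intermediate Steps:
$268 V{\left(\left(\left(-1\right) \left(-1\right) + 6\right) + 3,-6 \right)} = 268 \left(4 + \left(\left(\left(-1\right) \left(-1\right) + 6\right) + 3\right)\right) = 268 \left(4 + \left(\left(1 + 6\right) + 3\right)\right) = 268 \left(4 + \left(7 + 3\right)\right) = 268 \left(4 + 10\right) = 268 \cdot 14 = 3752$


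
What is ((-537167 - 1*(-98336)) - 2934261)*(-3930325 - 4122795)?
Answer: 27163914647040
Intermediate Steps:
((-537167 - 1*(-98336)) - 2934261)*(-3930325 - 4122795) = ((-537167 + 98336) - 2934261)*(-8053120) = (-438831 - 2934261)*(-8053120) = -3373092*(-8053120) = 27163914647040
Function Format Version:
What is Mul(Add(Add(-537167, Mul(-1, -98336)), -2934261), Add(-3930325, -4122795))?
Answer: 27163914647040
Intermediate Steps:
Mul(Add(Add(-537167, Mul(-1, -98336)), -2934261), Add(-3930325, -4122795)) = Mul(Add(Add(-537167, 98336), -2934261), -8053120) = Mul(Add(-438831, -2934261), -8053120) = Mul(-3373092, -8053120) = 27163914647040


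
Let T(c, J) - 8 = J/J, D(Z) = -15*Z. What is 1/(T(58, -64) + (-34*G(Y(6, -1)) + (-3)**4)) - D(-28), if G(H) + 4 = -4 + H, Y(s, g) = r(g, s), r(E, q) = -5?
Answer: -223439/532 ≈ -420.00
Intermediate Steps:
T(c, J) = 9 (T(c, J) = 8 + J/J = 8 + 1 = 9)
Y(s, g) = -5
G(H) = -8 + H (G(H) = -4 + (-4 + H) = -8 + H)
1/(T(58, -64) + (-34*G(Y(6, -1)) + (-3)**4)) - D(-28) = 1/(9 + (-34*(-8 - 5) + (-3)**4)) - (-15)*(-28) = 1/(9 + (-34*(-13) + 81)) - 1*420 = 1/(9 + (442 + 81)) - 420 = 1/(9 + 523) - 420 = 1/532 - 420 = -223439/532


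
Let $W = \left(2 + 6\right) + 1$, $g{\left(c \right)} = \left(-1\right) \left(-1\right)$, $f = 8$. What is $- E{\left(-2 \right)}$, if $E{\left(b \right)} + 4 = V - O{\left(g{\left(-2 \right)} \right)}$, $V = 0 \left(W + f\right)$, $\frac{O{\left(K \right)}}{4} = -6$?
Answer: $-20$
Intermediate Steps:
$g{\left(c \right)} = 1$
$W = 9$ ($W = 8 + 1 = 9$)
$O{\left(K \right)} = -24$ ($O{\left(K \right)} = 4 \left(-6\right) = -24$)
$V = 0$ ($V = 0 \left(9 + 8\right) = 0 \cdot 17 = 0$)
$E{\left(b \right)} = 20$ ($E{\left(b \right)} = -4 + \left(0 - -24\right) = -4 + \left(0 + 24\right) = -4 + 24 = 20$)
$- E{\left(-2 \right)} = \left(-1\right) 20 = -20$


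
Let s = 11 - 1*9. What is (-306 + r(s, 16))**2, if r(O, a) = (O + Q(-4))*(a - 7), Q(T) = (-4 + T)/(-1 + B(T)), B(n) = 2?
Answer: 129600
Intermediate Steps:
s = 2 (s = 11 - 9 = 2)
Q(T) = -4 + T (Q(T) = (-4 + T)/(-1 + 2) = (-4 + T)/1 = (-4 + T)*1 = -4 + T)
r(O, a) = (-8 + O)*(-7 + a) (r(O, a) = (O + (-4 - 4))*(a - 7) = (O - 8)*(-7 + a) = (-8 + O)*(-7 + a))
(-306 + r(s, 16))**2 = (-306 + (56 - 8*16 - 7*2 + 2*16))**2 = (-306 + (56 - 128 - 14 + 32))**2 = (-306 - 54)**2 = (-360)**2 = 129600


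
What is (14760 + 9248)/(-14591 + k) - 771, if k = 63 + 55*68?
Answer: -2085389/2697 ≈ -773.23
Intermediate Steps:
k = 3803 (k = 63 + 3740 = 3803)
(14760 + 9248)/(-14591 + k) - 771 = (14760 + 9248)/(-14591 + 3803) - 771 = 24008/(-10788) - 771 = 24008*(-1/10788) - 771 = -6002/2697 - 771 = -2085389/2697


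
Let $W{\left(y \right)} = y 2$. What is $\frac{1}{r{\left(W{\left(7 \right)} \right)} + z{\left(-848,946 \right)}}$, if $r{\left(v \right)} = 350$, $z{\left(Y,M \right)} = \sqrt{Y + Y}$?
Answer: $\frac{175}{62098} - \frac{i \sqrt{106}}{31049} \approx 0.0028181 - 0.00033159 i$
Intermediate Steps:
$W{\left(y \right)} = 2 y$
$z{\left(Y,M \right)} = \sqrt{2} \sqrt{Y}$ ($z{\left(Y,M \right)} = \sqrt{2 Y} = \sqrt{2} \sqrt{Y}$)
$\frac{1}{r{\left(W{\left(7 \right)} \right)} + z{\left(-848,946 \right)}} = \frac{1}{350 + \sqrt{2} \sqrt{-848}} = \frac{1}{350 + \sqrt{2} \cdot 4 i \sqrt{53}} = \frac{1}{350 + 4 i \sqrt{106}}$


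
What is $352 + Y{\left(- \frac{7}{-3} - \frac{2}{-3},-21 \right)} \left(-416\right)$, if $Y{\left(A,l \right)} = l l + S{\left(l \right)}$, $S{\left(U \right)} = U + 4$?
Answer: $-176032$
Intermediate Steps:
$S{\left(U \right)} = 4 + U$
$Y{\left(A,l \right)} = 4 + l + l^{2}$ ($Y{\left(A,l \right)} = l l + \left(4 + l\right) = l^{2} + \left(4 + l\right) = 4 + l + l^{2}$)
$352 + Y{\left(- \frac{7}{-3} - \frac{2}{-3},-21 \right)} \left(-416\right) = 352 + \left(4 - 21 + \left(-21\right)^{2}\right) \left(-416\right) = 352 + \left(4 - 21 + 441\right) \left(-416\right) = 352 + 424 \left(-416\right) = 352 - 176384 = -176032$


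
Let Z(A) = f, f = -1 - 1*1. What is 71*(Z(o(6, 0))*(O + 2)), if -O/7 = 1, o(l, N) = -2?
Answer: 710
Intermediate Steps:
O = -7 (O = -7*1 = -7)
f = -2 (f = -1 - 1 = -2)
Z(A) = -2
71*(Z(o(6, 0))*(O + 2)) = 71*(-2*(-7 + 2)) = 71*(-2*(-5)) = 71*10 = 710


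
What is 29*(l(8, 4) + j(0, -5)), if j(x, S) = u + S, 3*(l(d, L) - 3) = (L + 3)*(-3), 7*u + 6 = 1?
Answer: -1972/7 ≈ -281.71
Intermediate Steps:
u = -5/7 (u = -6/7 + (⅐)*1 = -6/7 + ⅐ = -5/7 ≈ -0.71429)
l(d, L) = -L (l(d, L) = 3 + ((L + 3)*(-3))/3 = 3 + ((3 + L)*(-3))/3 = 3 + (-9 - 3*L)/3 = 3 + (-3 - L) = -L)
j(x, S) = -5/7 + S
29*(l(8, 4) + j(0, -5)) = 29*(-1*4 + (-5/7 - 5)) = 29*(-4 - 40/7) = 29*(-68/7) = -1972/7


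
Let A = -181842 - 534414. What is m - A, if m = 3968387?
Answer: 4684643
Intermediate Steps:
A = -716256
m - A = 3968387 - 1*(-716256) = 3968387 + 716256 = 4684643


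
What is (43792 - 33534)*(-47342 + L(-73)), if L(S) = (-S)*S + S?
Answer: -541047952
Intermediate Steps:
L(S) = S - S**2 (L(S) = -S**2 + S = S - S**2)
(43792 - 33534)*(-47342 + L(-73)) = (43792 - 33534)*(-47342 - 73*(1 - 1*(-73))) = 10258*(-47342 - 73*(1 + 73)) = 10258*(-47342 - 73*74) = 10258*(-47342 - 5402) = 10258*(-52744) = -541047952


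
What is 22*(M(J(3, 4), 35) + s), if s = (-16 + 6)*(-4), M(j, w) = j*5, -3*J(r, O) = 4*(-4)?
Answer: 4400/3 ≈ 1466.7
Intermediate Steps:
J(r, O) = 16/3 (J(r, O) = -4*(-4)/3 = -⅓*(-16) = 16/3)
M(j, w) = 5*j
s = 40 (s = -10*(-4) = 40)
22*(M(J(3, 4), 35) + s) = 22*(5*(16/3) + 40) = 22*(80/3 + 40) = 22*(200/3) = 4400/3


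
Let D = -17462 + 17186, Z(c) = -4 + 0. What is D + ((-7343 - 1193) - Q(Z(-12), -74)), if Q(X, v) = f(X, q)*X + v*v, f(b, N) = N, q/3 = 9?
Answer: -14180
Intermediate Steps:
q = 27 (q = 3*9 = 27)
Z(c) = -4
D = -276
Q(X, v) = v² + 27*X (Q(X, v) = 27*X + v*v = 27*X + v² = v² + 27*X)
D + ((-7343 - 1193) - Q(Z(-12), -74)) = -276 + ((-7343 - 1193) - ((-74)² + 27*(-4))) = -276 + (-8536 - (5476 - 108)) = -276 + (-8536 - 1*5368) = -276 + (-8536 - 5368) = -276 - 13904 = -14180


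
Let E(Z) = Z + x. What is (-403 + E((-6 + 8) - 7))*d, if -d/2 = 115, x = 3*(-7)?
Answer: 98670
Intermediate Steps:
x = -21
d = -230 (d = -2*115 = -230)
E(Z) = -21 + Z (E(Z) = Z - 21 = -21 + Z)
(-403 + E((-6 + 8) - 7))*d = (-403 + (-21 + ((-6 + 8) - 7)))*(-230) = (-403 + (-21 + (2 - 7)))*(-230) = (-403 + (-21 - 5))*(-230) = (-403 - 26)*(-230) = -429*(-230) = 98670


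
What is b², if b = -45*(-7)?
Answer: 99225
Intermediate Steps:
b = 315
b² = 315² = 99225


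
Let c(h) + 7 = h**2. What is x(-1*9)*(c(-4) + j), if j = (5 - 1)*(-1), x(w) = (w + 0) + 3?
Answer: -30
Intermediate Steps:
x(w) = 3 + w (x(w) = w + 3 = 3 + w)
j = -4 (j = 4*(-1) = -4)
c(h) = -7 + h**2
x(-1*9)*(c(-4) + j) = (3 - 1*9)*((-7 + (-4)**2) - 4) = (3 - 9)*((-7 + 16) - 4) = -6*(9 - 4) = -6*5 = -30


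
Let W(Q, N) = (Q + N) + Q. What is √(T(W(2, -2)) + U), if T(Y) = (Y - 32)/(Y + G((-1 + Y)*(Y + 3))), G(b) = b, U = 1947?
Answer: 3*√10577/7 ≈ 44.076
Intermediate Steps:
W(Q, N) = N + 2*Q (W(Q, N) = (N + Q) + Q = N + 2*Q)
T(Y) = (-32 + Y)/(Y + (-1 + Y)*(3 + Y)) (T(Y) = (Y - 32)/(Y + (-1 + Y)*(Y + 3)) = (-32 + Y)/(Y + (-1 + Y)*(3 + Y)))
√(T(W(2, -2)) + U) = √((-32 + (-2 + 2*2))/(-3 + (-2 + 2*2)² + 3*(-2 + 2*2)) + 1947) = √((-32 + (-2 + 4))/(-3 + (-2 + 4)² + 3*(-2 + 4)) + 1947) = √((-32 + 2)/(-3 + 2² + 3*2) + 1947) = √(-30/(-3 + 4 + 6) + 1947) = √(-30/7 + 1947) = √(13599/7) = 3*√10577/7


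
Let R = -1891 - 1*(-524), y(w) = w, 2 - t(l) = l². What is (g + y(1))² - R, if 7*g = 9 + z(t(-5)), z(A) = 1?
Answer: 67272/49 ≈ 1372.9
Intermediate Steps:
t(l) = 2 - l²
g = 10/7 (g = (9 + 1)/7 = (⅐)*10 = 10/7 ≈ 1.4286)
R = -1367 (R = -1891 + 524 = -1367)
(g + y(1))² - R = (10/7 + 1)² - 1*(-1367) = (17/7)² + 1367 = 289/49 + 1367 = 67272/49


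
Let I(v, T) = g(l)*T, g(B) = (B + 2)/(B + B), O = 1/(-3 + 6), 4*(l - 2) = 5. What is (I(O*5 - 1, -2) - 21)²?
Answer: 86436/169 ≈ 511.46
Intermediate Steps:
l = 13/4 (l = 2 + (¼)*5 = 2 + 5/4 = 13/4 ≈ 3.2500)
O = ⅓ (O = 1/3 = ⅓ ≈ 0.33333)
g(B) = (2 + B)/(2*B) (g(B) = (2 + B)/((2*B)) = (2 + B)*(1/(2*B)) = (2 + B)/(2*B))
I(v, T) = 21*T/26 (I(v, T) = ((2 + 13/4)/(2*(13/4)))*T = ((½)*(4/13)*(21/4))*T = 21*T/26)
(I(O*5 - 1, -2) - 21)² = ((21/26)*(-2) - 21)² = (-21/13 - 21)² = (-294/13)² = 86436/169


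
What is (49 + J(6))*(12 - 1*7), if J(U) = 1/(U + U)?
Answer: 2945/12 ≈ 245.42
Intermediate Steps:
J(U) = 1/(2*U)
(49 + J(6))*(12 - 1*7) = (49 + (½)/6)*(12 - 1*7) = (49 + (½)*(⅙))*(12 - 7) = (49 + 1/12)*5 = (589/12)*5 = 2945/12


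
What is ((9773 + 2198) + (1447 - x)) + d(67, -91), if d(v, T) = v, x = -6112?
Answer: 19597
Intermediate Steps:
((9773 + 2198) + (1447 - x)) + d(67, -91) = ((9773 + 2198) + (1447 - 1*(-6112))) + 67 = (11971 + (1447 + 6112)) + 67 = (11971 + 7559) + 67 = 19530 + 67 = 19597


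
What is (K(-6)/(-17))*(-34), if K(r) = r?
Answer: -12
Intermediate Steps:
(K(-6)/(-17))*(-34) = (-6/(-17))*(-34) = -1/17*(-6)*(-34) = (6/17)*(-34) = -12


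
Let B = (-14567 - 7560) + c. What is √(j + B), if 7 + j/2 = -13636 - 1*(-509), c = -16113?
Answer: 2*I*√16127 ≈ 253.98*I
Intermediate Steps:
j = -26268 (j = -14 + 2*(-13636 - 1*(-509)) = -14 + 2*(-13636 + 509) = -14 + 2*(-13127) = -14 - 26254 = -26268)
B = -38240 (B = (-14567 - 7560) - 16113 = -22127 - 16113 = -38240)
√(j + B) = √(-26268 - 38240) = √(-64508) = 2*I*√16127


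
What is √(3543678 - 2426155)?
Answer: √1117523 ≈ 1057.1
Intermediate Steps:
√(3543678 - 2426155) = √1117523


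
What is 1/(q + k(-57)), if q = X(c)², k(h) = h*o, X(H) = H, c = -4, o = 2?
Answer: -1/98 ≈ -0.010204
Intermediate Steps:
k(h) = 2*h (k(h) = h*2 = 2*h)
q = 16 (q = (-4)² = 16)
1/(q + k(-57)) = 1/(16 + 2*(-57)) = 1/(16 - 114) = 1/(-98) = -1/98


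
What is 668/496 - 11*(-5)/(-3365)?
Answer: 111027/83452 ≈ 1.3304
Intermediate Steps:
668/496 - 11*(-5)/(-3365) = 668*(1/496) + 55*(-1/3365) = 167/124 - 11/673 = 111027/83452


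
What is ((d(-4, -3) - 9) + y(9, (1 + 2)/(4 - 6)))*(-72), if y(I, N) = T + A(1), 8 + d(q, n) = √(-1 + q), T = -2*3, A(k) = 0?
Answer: 1656 - 72*I*√5 ≈ 1656.0 - 161.0*I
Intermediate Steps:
T = -6
d(q, n) = -8 + √(-1 + q)
y(I, N) = -6 (y(I, N) = -6 + 0 = -6)
((d(-4, -3) - 9) + y(9, (1 + 2)/(4 - 6)))*(-72) = (((-8 + √(-1 - 4)) - 9) - 6)*(-72) = (((-8 + √(-5)) - 9) - 6)*(-72) = (((-8 + I*√5) - 9) - 6)*(-72) = ((-17 + I*√5) - 6)*(-72) = (-23 + I*√5)*(-72) = 1656 - 72*I*√5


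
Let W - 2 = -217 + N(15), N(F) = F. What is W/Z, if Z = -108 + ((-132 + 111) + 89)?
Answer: 5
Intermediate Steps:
Z = -40 (Z = -108 + (-21 + 89) = -108 + 68 = -40)
W = -200 (W = 2 + (-217 + 15) = 2 - 202 = -200)
W/Z = -200/(-40) = -200*(-1/40) = 5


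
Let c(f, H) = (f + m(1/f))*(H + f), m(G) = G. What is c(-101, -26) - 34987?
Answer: -2238033/101 ≈ -22159.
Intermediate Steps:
c(f, H) = (H + f)*(f + 1/f) (c(f, H) = (f + 1/f)*(H + f) = (H + f)*(f + 1/f))
c(-101, -26) - 34987 = (1 + (-101)² - 26*(-101) - 26/(-101)) - 34987 = (1 + 10201 + 2626 - 26*(-1/101)) - 34987 = (1 + 10201 + 2626 + 26/101) - 34987 = 1295654/101 - 34987 = -2238033/101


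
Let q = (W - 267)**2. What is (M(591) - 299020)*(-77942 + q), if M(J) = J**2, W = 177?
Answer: -3510328762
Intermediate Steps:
q = 8100 (q = (177 - 267)**2 = (-90)**2 = 8100)
(M(591) - 299020)*(-77942 + q) = (591**2 - 299020)*(-77942 + 8100) = (349281 - 299020)*(-69842) = 50261*(-69842) = -3510328762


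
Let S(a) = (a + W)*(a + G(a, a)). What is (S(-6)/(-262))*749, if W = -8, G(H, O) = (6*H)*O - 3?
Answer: 1085301/131 ≈ 8284.7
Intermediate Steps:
G(H, O) = -3 + 6*H*O (G(H, O) = 6*H*O - 3 = -3 + 6*H*O)
S(a) = (-8 + a)*(-3 + a + 6*a²) (S(a) = (a - 8)*(a + (-3 + 6*a*a)) = (-8 + a)*(a + (-3 + 6*a²)) = (-8 + a)*(-3 + a + 6*a²))
(S(-6)/(-262))*749 = ((24 - 47*(-6)² - 11*(-6) + 6*(-6)³)/(-262))*749 = ((24 - 47*36 + 66 + 6*(-216))*(-1/262))*749 = ((24 - 1692 + 66 - 1296)*(-1/262))*749 = -2898*(-1/262)*749 = (1449/131)*749 = 1085301/131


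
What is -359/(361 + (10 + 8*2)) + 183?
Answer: 70462/387 ≈ 182.07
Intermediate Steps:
-359/(361 + (10 + 8*2)) + 183 = -359/(361 + (10 + 16)) + 183 = -359/(361 + 26) + 183 = -359/387 + 183 = 70462/387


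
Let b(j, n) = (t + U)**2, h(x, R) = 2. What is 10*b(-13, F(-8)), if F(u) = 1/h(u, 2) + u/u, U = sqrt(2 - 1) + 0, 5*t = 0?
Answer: 10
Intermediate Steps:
t = 0 (t = (1/5)*0 = 0)
U = 1 (U = sqrt(1) + 0 = 1 + 0 = 1)
F(u) = 3/2 (F(u) = 1/2 + u/u = 1*(1/2) + 1 = 1/2 + 1 = 3/2)
b(j, n) = 1 (b(j, n) = (0 + 1)**2 = 1**2 = 1)
10*b(-13, F(-8)) = 10*1 = 10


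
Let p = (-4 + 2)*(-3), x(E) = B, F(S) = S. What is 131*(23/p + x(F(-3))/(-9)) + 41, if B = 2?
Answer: 9253/18 ≈ 514.06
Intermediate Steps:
x(E) = 2
p = 6 (p = -2*(-3) = 6)
131*(23/p + x(F(-3))/(-9)) + 41 = 131*(23/6 + 2/(-9)) + 41 = 131*(23*(1/6) + 2*(-1/9)) + 41 = 131*(23/6 - 2/9) + 41 = 131*(65/18) + 41 = 8515/18 + 41 = 9253/18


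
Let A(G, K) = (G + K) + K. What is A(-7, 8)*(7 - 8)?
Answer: -9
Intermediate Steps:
A(G, K) = G + 2*K
A(-7, 8)*(7 - 8) = (-7 + 2*8)*(7 - 8) = (-7 + 16)*(-1) = 9*(-1) = -9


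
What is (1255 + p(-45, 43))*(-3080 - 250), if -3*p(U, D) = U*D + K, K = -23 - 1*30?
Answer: -6385830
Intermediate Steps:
K = -53 (K = -23 - 30 = -53)
p(U, D) = 53/3 - D*U/3 (p(U, D) = -(U*D - 53)/3 = -(D*U - 53)/3 = -(-53 + D*U)/3 = 53/3 - D*U/3)
(1255 + p(-45, 43))*(-3080 - 250) = (1255 + (53/3 - 1/3*43*(-45)))*(-3080 - 250) = (1255 + (53/3 + 645))*(-3330) = (1255 + 1988/3)*(-3330) = (5753/3)*(-3330) = -6385830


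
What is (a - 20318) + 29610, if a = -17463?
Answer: -8171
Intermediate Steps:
(a - 20318) + 29610 = (-17463 - 20318) + 29610 = -37781 + 29610 = -8171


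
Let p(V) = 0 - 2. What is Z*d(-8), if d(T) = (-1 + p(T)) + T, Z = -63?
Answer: 693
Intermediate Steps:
p(V) = -2
d(T) = -3 + T (d(T) = (-1 - 2) + T = -3 + T)
Z*d(-8) = -63*(-3 - 8) = -63*(-11) = 693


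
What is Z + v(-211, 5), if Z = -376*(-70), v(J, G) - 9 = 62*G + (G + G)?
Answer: 26649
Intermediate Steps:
v(J, G) = 9 + 64*G (v(J, G) = 9 + (62*G + (G + G)) = 9 + (62*G + 2*G) = 9 + 64*G)
Z = 26320
Z + v(-211, 5) = 26320 + (9 + 64*5) = 26320 + (9 + 320) = 26320 + 329 = 26649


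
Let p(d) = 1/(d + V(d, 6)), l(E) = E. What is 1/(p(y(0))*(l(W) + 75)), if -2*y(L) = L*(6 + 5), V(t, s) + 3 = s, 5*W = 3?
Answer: 5/126 ≈ 0.039683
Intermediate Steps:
W = ⅗ (W = (⅕)*3 = ⅗ ≈ 0.60000)
V(t, s) = -3 + s
y(L) = -11*L/2 (y(L) = -L*(6 + 5)/2 = -L*11/2 = -11*L/2)
p(d) = 1/(3 + d) (p(d) = 1/(d + (-3 + 6)) = 1/(d + 3) = 1/(3 + d))
1/(p(y(0))*(l(W) + 75)) = 1/((⅗ + 75)/(3 - 11/2*0)) = 1/((378/5)/(3 + 0)) = 1/((378/5)/3) = 1/((⅓)*(378/5)) = 1/(126/5) = 5/126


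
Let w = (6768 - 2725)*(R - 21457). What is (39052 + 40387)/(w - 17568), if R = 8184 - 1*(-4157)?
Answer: -79439/36873556 ≈ -0.0021544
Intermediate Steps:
R = 12341 (R = 8184 + 4157 = 12341)
w = -36855988 (w = (6768 - 2725)*(12341 - 21457) = 4043*(-9116) = -36855988)
(39052 + 40387)/(w - 17568) = (39052 + 40387)/(-36855988 - 17568) = 79439/(-36873556) = 79439*(-1/36873556) = -79439/36873556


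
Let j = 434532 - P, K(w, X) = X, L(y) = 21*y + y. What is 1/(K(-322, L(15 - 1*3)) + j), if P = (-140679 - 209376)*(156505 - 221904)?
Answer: -1/22892812149 ≈ -4.3682e-11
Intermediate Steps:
P = 22893246945 (P = -350055*(-65399) = 22893246945)
L(y) = 22*y
j = -22892812413 (j = 434532 - 1*22893246945 = 434532 - 22893246945 = -22892812413)
1/(K(-322, L(15 - 1*3)) + j) = 1/(22*(15 - 1*3) - 22892812413) = 1/(22*(15 - 3) - 22892812413) = 1/(22*12 - 22892812413) = 1/(264 - 22892812413) = 1/(-22892812149) = -1/22892812149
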